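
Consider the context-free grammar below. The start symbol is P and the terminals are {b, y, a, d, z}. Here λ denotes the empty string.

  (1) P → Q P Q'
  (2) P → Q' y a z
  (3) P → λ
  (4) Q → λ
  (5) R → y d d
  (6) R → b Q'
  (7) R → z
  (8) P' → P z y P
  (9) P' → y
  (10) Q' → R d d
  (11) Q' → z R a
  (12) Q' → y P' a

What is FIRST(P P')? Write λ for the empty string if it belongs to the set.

FIRST(Q): from Q→λ we get {λ}. So FIRST(Q) = {λ}.
FIRST(R): from R→y d d we get {y}; from R→b Q' we get {b}; from R→z we get {z}. So FIRST(R) = {b, y, z}.
FIRST(Q'): from Q'→R d d we get {b, y, z}; from Q'→z R a we get {z}; from Q'→y P' a we get {y}. So FIRST(Q') = {b, y, z}.
FIRST(P): from P→Q P Q' we get {b, y, z}; from P→Q' y a z we get {b, y, z}; from P→λ we get {λ}. So FIRST(P) = {λ, b, y, z}.
FIRST(P'): from P'→P z y P we get {b, y, z}; from P'→y we get {y}. So FIRST(P') = {b, y, z}.
FIRST(P P'): take FIRST of each symbol in turn, carrying on past any symbol whose FIRST contains λ; result {b, y, z}.

{b, y, z}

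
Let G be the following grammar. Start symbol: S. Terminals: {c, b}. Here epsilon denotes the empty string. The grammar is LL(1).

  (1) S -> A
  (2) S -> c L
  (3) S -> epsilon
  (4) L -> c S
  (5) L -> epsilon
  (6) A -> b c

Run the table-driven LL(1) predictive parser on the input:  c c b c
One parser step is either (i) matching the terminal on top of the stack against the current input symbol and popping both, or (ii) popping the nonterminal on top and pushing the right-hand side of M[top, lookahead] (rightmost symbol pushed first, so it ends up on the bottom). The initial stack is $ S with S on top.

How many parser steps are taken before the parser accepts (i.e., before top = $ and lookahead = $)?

8

step 1: stack=$ S  input=c c b c $  — expand S -> c L
step 2: stack=$ L c  input=c c b c $  — match c
step 3: stack=$ L  input=c b c $  — expand L -> c S
step 4: stack=$ S c  input=c b c $  — match c
step 5: stack=$ S  input=b c $  — expand S -> A
step 6: stack=$ A  input=b c $  — expand A -> b c
step 7: stack=$ c b  input=b c $  — match b
step 8: stack=$ c  input=c $  — match c
Accept reached after 8 steps.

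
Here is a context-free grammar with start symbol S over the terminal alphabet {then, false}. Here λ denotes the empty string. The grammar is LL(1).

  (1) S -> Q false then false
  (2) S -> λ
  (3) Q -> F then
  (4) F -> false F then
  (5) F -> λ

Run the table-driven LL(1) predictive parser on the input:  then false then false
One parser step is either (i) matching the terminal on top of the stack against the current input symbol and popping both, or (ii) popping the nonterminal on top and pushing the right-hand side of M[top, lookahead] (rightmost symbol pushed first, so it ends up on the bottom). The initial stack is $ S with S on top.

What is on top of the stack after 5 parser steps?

then

step 1: stack=$ S  input=then false then false $  — expand S -> Q false then false
step 2: stack=$ false then false Q  input=then false then false $  — expand Q -> F then
step 3: stack=$ false then false then F  input=then false then false $  — expand F -> λ
step 4: stack=$ false then false then  input=then false then false $  — match then
step 5: stack=$ false then false  input=false then false $  — match false
Stack after step 5: $ false then (top = then).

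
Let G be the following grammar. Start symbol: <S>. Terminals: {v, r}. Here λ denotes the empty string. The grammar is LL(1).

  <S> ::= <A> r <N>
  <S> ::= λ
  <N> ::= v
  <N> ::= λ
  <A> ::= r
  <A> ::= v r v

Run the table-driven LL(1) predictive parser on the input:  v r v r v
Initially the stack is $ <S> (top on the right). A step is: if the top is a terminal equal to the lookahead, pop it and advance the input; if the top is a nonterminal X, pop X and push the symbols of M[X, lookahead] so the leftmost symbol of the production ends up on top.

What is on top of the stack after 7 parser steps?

     Stack          Input        Action
  1  $ <S>          v r v r v $  expand <S> ::= <A> r <N>
  2  $ <N> r <A>    v r v r v $  expand <A> ::= v r v
  3  $ <N> r v r v  v r v r v $  match v
  4  $ <N> r v r    r v r v $    match r
  5  $ <N> r v      v r v $      match v
  6  $ <N> r        r v $        match r
  7  $ <N>          v $          expand <N> ::= v
Stack after step 7: $ v (top = v).

v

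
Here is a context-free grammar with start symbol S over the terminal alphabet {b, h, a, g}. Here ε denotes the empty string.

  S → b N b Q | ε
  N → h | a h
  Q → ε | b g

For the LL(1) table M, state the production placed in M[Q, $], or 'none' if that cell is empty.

Q → ε

FIRST(S) = {ε, b}
FIRST(N) = {a, h}
FIRST(Q) = {ε, b}
FOLLOW(S) includes $ since S is the start symbol.
FOLLOW(S): S appears on no right-hand side. Thus FOLLOW(S) = {$}.
FOLLOW(Q): in S→b N b Q, the suffix after Q is empty, so FOLLOW(Q) ⊇ FOLLOW(S) = {$}. Thus FOLLOW(Q) = {$}.
For Q → ε: FIRST(ε) = {ε}, so it goes in M[Q, t] for t ∈ {}; since ε ∈ FIRST, also for every t ∈ FOLLOW(Q) = {$}.
For Q → b g: FIRST(b g) = {b}, so it goes in M[Q, t] for t ∈ {b}.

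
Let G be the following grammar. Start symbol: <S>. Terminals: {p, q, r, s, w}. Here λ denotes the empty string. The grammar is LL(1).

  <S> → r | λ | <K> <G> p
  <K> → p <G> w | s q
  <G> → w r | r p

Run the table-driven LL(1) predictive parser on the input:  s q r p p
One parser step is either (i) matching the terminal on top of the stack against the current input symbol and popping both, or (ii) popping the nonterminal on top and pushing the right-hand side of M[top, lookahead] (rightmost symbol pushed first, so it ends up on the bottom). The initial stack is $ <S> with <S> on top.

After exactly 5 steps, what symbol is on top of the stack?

r

     Stack        Input        Action
  1  $ <S>        s q r p p $  expand <S> → <K> <G> p
  2  $ p <G> <K>  s q r p p $  expand <K> → s q
  3  $ p <G> q s  s q r p p $  match s
  4  $ p <G> q    q r p p $    match q
  5  $ p <G>      r p p $      expand <G> → r p
Stack after step 5: $ p p r (top = r).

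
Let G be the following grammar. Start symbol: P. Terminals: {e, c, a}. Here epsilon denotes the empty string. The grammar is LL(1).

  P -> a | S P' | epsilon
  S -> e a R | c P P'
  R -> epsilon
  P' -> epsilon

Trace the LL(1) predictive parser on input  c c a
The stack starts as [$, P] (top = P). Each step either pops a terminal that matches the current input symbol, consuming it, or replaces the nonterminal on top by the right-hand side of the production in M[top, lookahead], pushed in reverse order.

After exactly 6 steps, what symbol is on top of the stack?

     Stack              Input    Action
  1  $ P                c c a $  expand P -> S P'
  2  $ P' S             c c a $  expand S -> c P P'
  3  $ P' P' P c        c c a $  match c
  4  $ P' P' P          c a $    expand P -> S P'
  5  $ P' P' P' S       c a $    expand S -> c P P'
  6  $ P' P' P' P' P c  c a $    match c
Stack after step 6: $ P' P' P' P' P (top = P).

P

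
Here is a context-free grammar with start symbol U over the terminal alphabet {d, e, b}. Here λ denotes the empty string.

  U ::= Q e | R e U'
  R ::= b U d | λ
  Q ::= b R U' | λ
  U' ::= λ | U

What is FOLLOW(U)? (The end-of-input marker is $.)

FIRST(R): from R::=b U d we get {b}; from R::=λ we get {λ}. So FIRST(R) = {λ, b}.
FIRST(Q): from Q::=b R U' we get {b}; from Q::=λ we get {λ}. So FIRST(Q) = {λ, b}.
FIRST(U): from U::=Q e we get {b, e}; from U::=R e U' we get {b, e}. So FIRST(U) = {b, e}.
FIRST(U'): from U'::=λ we get {λ}; from U'::=U we get {b, e}. So FIRST(U') = {λ, b, e}.
FOLLOW(U) includes $ since U is the start symbol.
FOLLOW(Q): in U::=Q e, Q is followed by e with FIRST {e}. Thus FOLLOW(Q) = {e}.
FOLLOW(R): in U::=R e U', R is followed by e U' with FIRST {e}; in Q::=b R U', R is followed by U' with FIRST {λ, b, e}; in Q::=b R U', the suffix after R is nullable, so FOLLOW(R) ⊇ FOLLOW(Q) = {e}. Thus FOLLOW(R) = {b, e}.
FOLLOW(U): in R::=b U d, U is followed by d with FIRST {d}; in U'::=U, the suffix after U is empty, so FOLLOW(U) ⊇ FOLLOW(U') = {$, d, e}. Thus FOLLOW(U) = {$, d, e}.
FOLLOW(U'): in U::=R e U', the suffix after U' is empty, so FOLLOW(U') ⊇ FOLLOW(U) = {$, d, e}; in Q::=b R U', the suffix after U' is empty, so FOLLOW(U') ⊇ FOLLOW(Q) = {e}. Thus FOLLOW(U') = {$, d, e}.

{$, d, e}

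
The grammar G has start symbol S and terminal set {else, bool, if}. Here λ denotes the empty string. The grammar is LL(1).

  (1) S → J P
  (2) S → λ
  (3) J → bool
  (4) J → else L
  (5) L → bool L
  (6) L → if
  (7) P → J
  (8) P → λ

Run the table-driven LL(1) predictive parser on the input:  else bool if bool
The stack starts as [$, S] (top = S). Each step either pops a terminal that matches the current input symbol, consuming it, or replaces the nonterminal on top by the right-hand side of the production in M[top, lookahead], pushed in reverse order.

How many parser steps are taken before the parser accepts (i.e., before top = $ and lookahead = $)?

10

      Stack       Input                Action
   1  $ S         else bool if bool $  expand S → J P
   2  $ P J       else bool if bool $  expand J → else L
   3  $ P L else  else bool if bool $  match else
   4  $ P L       bool if bool $       expand L → bool L
   5  $ P L bool  bool if bool $       match bool
   6  $ P L       if bool $            expand L → if
   7  $ P if      if bool $            match if
   8  $ P         bool $               expand P → J
   9  $ J         bool $               expand J → bool
  10  $ bool      bool $               match bool
Accept reached after 10 steps.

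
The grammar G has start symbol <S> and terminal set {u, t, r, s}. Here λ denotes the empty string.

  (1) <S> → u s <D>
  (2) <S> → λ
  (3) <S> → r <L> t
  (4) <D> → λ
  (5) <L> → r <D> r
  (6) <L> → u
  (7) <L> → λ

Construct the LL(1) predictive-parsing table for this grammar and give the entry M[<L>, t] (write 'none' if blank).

FIRST(<S>): from <S>→u s <D> we get {u}; from <S>→λ we get {λ}; from <S>→r <L> t we get {r}. So FIRST(<S>) = {λ, r, u}.
FIRST(<D>): from <D>→λ we get {λ}. So FIRST(<D>) = {λ}.
FIRST(<L>): from <L>→r <D> r we get {r}; from <L>→u we get {u}; from <L>→λ we get {λ}. So FIRST(<L>) = {λ, r, u}.
FOLLOW(<S>) includes $ since <S> is the start symbol.
FOLLOW(<L>): in <S>→r <L> t, <L> is followed by t with FIRST {t}. Thus FOLLOW(<L>) = {t}.
For <L> → r <D> r: FIRST(r <D> r) = {r}, so it goes in M[<L>, t] for t ∈ {r}.
For <L> → u: FIRST(u) = {u}, so it goes in M[<L>, t] for t ∈ {u}.
For <L> → λ: FIRST(λ) = {λ}, so it goes in M[<L>, t] for t ∈ {}; since λ ∈ FIRST, also for every t ∈ FOLLOW(<L>) = {t}.

<L> → λ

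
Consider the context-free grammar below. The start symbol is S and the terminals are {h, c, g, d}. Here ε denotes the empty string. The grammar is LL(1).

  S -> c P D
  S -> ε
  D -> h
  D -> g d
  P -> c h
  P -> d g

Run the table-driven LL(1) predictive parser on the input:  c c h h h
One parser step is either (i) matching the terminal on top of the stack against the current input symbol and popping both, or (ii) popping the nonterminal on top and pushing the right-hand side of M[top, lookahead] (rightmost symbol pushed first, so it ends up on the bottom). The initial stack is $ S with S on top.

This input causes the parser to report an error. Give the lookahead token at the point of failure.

h

step 1: stack=$ S  input=c c h h h $  — expand S -> c P D
step 2: stack=$ D P c  input=c c h h h $  — match c
step 3: stack=$ D P  input=c h h h $  — expand P -> c h
step 4: stack=$ D h c  input=c h h h $  — match c
step 5: stack=$ D h  input=h h h $  — match h
step 6: stack=$ D  input=h h $  — expand D -> h
step 7: stack=$ h  input=h h $  — match h
step 8: stack=$  input=h $  — error: stack empty but input remains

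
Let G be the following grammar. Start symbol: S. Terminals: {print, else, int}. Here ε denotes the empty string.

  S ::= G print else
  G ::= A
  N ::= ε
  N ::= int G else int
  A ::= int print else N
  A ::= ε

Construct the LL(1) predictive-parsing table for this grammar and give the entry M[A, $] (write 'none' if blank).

FIRST(N): from N::=ε we get {ε}; from N::=int G else int we get {int}. So FIRST(N) = {ε, int}.
FIRST(A): from A::=int print else N we get {int}; from A::=ε we get {ε}. So FIRST(A) = {ε, int}.
FIRST(G): from G::=A we get {ε, int}. So FIRST(G) = {ε, int}.
FIRST(S): from S::=G print else we get {int, print}. So FIRST(S) = {int, print}.
FOLLOW(S) includes $ since S is the start symbol.
FOLLOW(G): in S::=G print else, G is followed by print else with FIRST {print}; in N::=int G else int, G is followed by else int with FIRST {else}. Thus FOLLOW(G) = {else, print}.
FOLLOW(A): in G::=A, the suffix after A is empty, so FOLLOW(A) ⊇ FOLLOW(G) = {else, print}. Thus FOLLOW(A) = {else, print}.
For A ::= int print else N: FIRST(int print else N) = {int}, so it goes in M[A, t] for t ∈ {int}.
For A ::= ε: FIRST(ε) = {ε}, so it goes in M[A, t] for t ∈ {}; since ε ∈ FIRST, also for every t ∈ FOLLOW(A) = {else, print}.
None of these place a production in M[A, $].

none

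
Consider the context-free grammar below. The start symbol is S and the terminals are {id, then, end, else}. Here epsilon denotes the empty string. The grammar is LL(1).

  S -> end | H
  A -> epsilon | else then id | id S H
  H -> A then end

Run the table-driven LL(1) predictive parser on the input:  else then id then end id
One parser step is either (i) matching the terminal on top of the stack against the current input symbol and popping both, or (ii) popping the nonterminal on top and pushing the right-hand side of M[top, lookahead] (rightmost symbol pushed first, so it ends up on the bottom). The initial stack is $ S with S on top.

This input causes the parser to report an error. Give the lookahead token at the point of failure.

step 1: stack=$ S  input=else then id then end id $  — expand S -> H
step 2: stack=$ H  input=else then id then end id $  — expand H -> A then end
step 3: stack=$ end then A  input=else then id then end id $  — expand A -> else then id
step 4: stack=$ end then id then else  input=else then id then end id $  — match else
step 5: stack=$ end then id then  input=then id then end id $  — match then
step 6: stack=$ end then id  input=id then end id $  — match id
step 7: stack=$ end then  input=then end id $  — match then
step 8: stack=$ end  input=end id $  — match end
step 9: stack=$  input=id $  — error: stack empty but input remains

id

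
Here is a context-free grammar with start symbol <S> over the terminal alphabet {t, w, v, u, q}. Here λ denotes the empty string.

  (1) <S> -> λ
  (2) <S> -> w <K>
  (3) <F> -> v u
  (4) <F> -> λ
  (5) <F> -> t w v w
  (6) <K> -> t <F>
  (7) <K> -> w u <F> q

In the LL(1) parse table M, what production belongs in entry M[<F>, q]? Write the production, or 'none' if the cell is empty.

<F> -> λ

FIRST(<S>) = {λ, w}
FIRST(<F>) = {λ, t, v}
FIRST(<K>) = {t, w}
FOLLOW(<S>) includes $ since <S> is the start symbol.
FOLLOW(<K>): in <S>->w <K>, the suffix after <K> is empty, so FOLLOW(<K>) ⊇ FOLLOW(<S>) = {$}. Thus FOLLOW(<K>) = {$}.
FOLLOW(<F>): in <K>->t <F>, the suffix after <F> is empty, so FOLLOW(<F>) ⊇ FOLLOW(<K>) = {$}; in <K>->w u <F> q, <F> is followed by q with FIRST {q}. Thus FOLLOW(<F>) = {$, q}.
For <F> -> v u: FIRST(v u) = {v}, so it goes in M[<F>, t] for t ∈ {v}.
For <F> -> λ: FIRST(λ) = {λ}, so it goes in M[<F>, t] for t ∈ {}; since λ ∈ FIRST, also for every t ∈ FOLLOW(<F>) = {$, q}.
For <F> -> t w v w: FIRST(t w v w) = {t}, so it goes in M[<F>, t] for t ∈ {t}.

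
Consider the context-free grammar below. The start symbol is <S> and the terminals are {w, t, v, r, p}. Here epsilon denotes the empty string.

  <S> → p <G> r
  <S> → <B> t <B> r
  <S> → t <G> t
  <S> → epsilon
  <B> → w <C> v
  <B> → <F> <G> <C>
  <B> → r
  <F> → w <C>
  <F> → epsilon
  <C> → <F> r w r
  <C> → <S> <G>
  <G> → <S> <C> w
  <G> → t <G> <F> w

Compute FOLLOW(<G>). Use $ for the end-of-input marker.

{p, r, t, v, w}

FIRST(<F>): from <F>→w <C> we get {w}; from <F>→epsilon we get {epsilon}. So FIRST(<F>) = {epsilon, w}.
FIRST(<S>): from <S>→p <G> r we get {p}; from <S>→<B> t <B> r we get {p, r, t, w}; from <S>→t <G> t we get {t}; from <S>→epsilon we get {epsilon}. So FIRST(<S>) = {epsilon, p, r, t, w}.
FIRST(<B>): from <B>→w <C> v we get {w}; from <B>→<F> <G> <C> we get {p, r, t, w}; from <B>→r we get {r}. So FIRST(<B>) = {p, r, t, w}.
FIRST(<C>): from <C>→<F> r w r we get {r, w}; from <C>→<S> <G> we get {p, r, t, w}. So FIRST(<C>) = {p, r, t, w}.
FIRST(<G>): from <G>→<S> <C> w we get {p, r, t, w}; from <G>→t <G> <F> w we get {t}. So FIRST(<G>) = {p, r, t, w}.
FOLLOW(<S>) includes $ since <S> is the start symbol.
FOLLOW(<S>): in <C>→<S> <G>, <S> is followed by <G> with FIRST {p, r, t, w}; in <G>→<S> <C> w, <S> is followed by <C> w with FIRST {p, r, t, w}. Thus FOLLOW(<S>) = {$, p, r, t, w}.
FOLLOW(<B>): in <S>→<B> t <B> r (occurrence 1), <B> is followed by t <B> r with FIRST {t}; in <S>→<B> t <B> r (occurrence 2), <B> is followed by r with FIRST {r}. Thus FOLLOW(<B>) = {r, t}.
FOLLOW(<F>): in <B>→<F> <G> <C>, <F> is followed by <G> <C> with FIRST {p, r, t, w}; in <C>→<F> r w r, <F> is followed by r w r with FIRST {r}; in <G>→t <G> <F> w, <F> is followed by w with FIRST {w}. Thus FOLLOW(<F>) = {p, r, t, w}.
FOLLOW(<C>): in <B>→w <C> v, <C> is followed by v with FIRST {v}; in <B>→<F> <G> <C>, the suffix after <C> is empty, so FOLLOW(<C>) ⊇ FOLLOW(<B>) = {r, t}; in <F>→w <C>, the suffix after <C> is empty, so FOLLOW(<C>) ⊇ FOLLOW(<F>) = {p, r, t, w}; in <G>→<S> <C> w, <C> is followed by w with FIRST {w}. Thus FOLLOW(<C>) = {p, r, t, v, w}.
FOLLOW(<G>): in <S>→p <G> r, <G> is followed by r with FIRST {r}; in <S>→t <G> t, <G> is followed by t with FIRST {t}; in <B>→<F> <G> <C>, <G> is followed by <C> with FIRST {p, r, t, w}; in <C>→<S> <G>, the suffix after <G> is empty, so FOLLOW(<G>) ⊇ FOLLOW(<C>) = {p, r, t, v, w}; in <G>→t <G> <F> w, <G> is followed by <F> w with FIRST {w}. Thus FOLLOW(<G>) = {p, r, t, v, w}.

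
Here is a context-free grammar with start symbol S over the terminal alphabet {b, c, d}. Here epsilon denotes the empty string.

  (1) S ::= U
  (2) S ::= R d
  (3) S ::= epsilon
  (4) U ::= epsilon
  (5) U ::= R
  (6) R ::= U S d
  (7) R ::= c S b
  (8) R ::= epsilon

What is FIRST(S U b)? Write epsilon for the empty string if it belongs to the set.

FIRST(S) = {epsilon, c, d}  (via U, R d)
FIRST(U) = {epsilon, c, d}  (via R)
FIRST(R) = {epsilon, c, d}  (via U S d)
FIRST(S U b): take FIRST of each symbol in turn, carrying on past any symbol whose FIRST contains epsilon; result {b, c, d}.

{b, c, d}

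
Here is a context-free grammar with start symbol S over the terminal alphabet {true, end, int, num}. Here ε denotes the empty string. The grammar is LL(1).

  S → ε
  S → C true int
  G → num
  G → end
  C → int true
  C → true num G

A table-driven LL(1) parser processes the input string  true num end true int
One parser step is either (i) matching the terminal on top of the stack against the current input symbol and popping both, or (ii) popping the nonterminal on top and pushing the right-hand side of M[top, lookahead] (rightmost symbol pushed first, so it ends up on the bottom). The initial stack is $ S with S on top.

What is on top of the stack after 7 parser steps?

int

step 1: stack=$ S  input=true num end true int $  — expand S → C true int
step 2: stack=$ int true C  input=true num end true int $  — expand C → true num G
step 3: stack=$ int true G num true  input=true num end true int $  — match true
step 4: stack=$ int true G num  input=num end true int $  — match num
step 5: stack=$ int true G  input=end true int $  — expand G → end
step 6: stack=$ int true end  input=end true int $  — match end
step 7: stack=$ int true  input=true int $  — match true
Stack after step 7: $ int (top = int).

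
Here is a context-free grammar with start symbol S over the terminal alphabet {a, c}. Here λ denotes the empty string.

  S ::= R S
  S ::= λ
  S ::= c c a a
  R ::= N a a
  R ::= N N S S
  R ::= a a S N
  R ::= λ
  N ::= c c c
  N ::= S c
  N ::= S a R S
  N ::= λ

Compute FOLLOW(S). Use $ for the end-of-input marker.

FIRST(S): from S::=R S we get {λ, a, c}; from S::=λ we get {λ}; from S::=c c a a we get {c}. So FIRST(S) = {λ, a, c}.
FIRST(N): from N::=c c c we get {c}; from N::=S c we get {a, c}; from N::=S a R S we get {a, c}; from N::=λ we get {λ}. So FIRST(N) = {λ, a, c}.
FIRST(R): from R::=N a a we get {a, c}; from R::=N N S S we get {λ, a, c}; from R::=a a S N we get {a}; from R::=λ we get {λ}. So FIRST(R) = {λ, a, c}.
FOLLOW(S) includes $ since S is the start symbol.
FOLLOW(S): in S::=R S, the suffix after S is empty (adds nothing new); in R::=N N S S (occurrence 1), S is followed by S with FIRST {λ, a, c}; in R::=N N S S (occurrence 1), the suffix after S is nullable, so FOLLOW(S) ⊇ FOLLOW(R) = {$, a, c}; in R::=N N S S (occurrence 2), the suffix after S is empty, so FOLLOW(S) ⊇ FOLLOW(R) = {$, a, c}; in R::=a a S N, S is followed by N with FIRST {λ, a, c}; in R::=a a S N, the suffix after S is nullable, so FOLLOW(S) ⊇ FOLLOW(R) = {$, a, c}; in N::=S c, S is followed by c with FIRST {c}; in N::=S a R S (occurrence 1), S is followed by a R S with FIRST {a}; in N::=S a R S (occurrence 2), the suffix after S is empty, so FOLLOW(S) ⊇ FOLLOW(N) = {$, a, c}. Thus FOLLOW(S) = {$, a, c}.
FOLLOW(R): in S::=R S, R is followed by S with FIRST {λ, a, c}; in S::=R S, the suffix after R is nullable, so FOLLOW(R) ⊇ FOLLOW(S) = {$, a, c}; in N::=S a R S, R is followed by S with FIRST {λ, a, c}; in N::=S a R S, the suffix after R is nullable, so FOLLOW(R) ⊇ FOLLOW(N) = {$, a, c}. Thus FOLLOW(R) = {$, a, c}.
FOLLOW(N): in R::=N a a, N is followed by a a with FIRST {a}; in R::=N N S S (occurrence 1), N is followed by N S S with FIRST {λ, a, c}; in R::=N N S S (occurrence 1), the suffix after N is nullable, so FOLLOW(N) ⊇ FOLLOW(R) = {$, a, c}; in R::=N N S S (occurrence 2), N is followed by S S with FIRST {λ, a, c}; in R::=N N S S (occurrence 2), the suffix after N is nullable, so FOLLOW(N) ⊇ FOLLOW(R) = {$, a, c}; in R::=a a S N, the suffix after N is empty, so FOLLOW(N) ⊇ FOLLOW(R) = {$, a, c}. Thus FOLLOW(N) = {$, a, c}.

{$, a, c}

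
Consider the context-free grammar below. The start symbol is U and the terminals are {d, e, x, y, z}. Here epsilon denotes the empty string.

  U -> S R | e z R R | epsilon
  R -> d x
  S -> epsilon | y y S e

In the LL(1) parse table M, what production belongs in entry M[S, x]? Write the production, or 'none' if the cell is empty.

none

FIRST(R): from R->d x we get {d}. So FIRST(R) = {d}.
FIRST(S): from S->epsilon we get {epsilon}; from S->y y S e we get {y}. So FIRST(S) = {epsilon, y}.
FIRST(U): from U->S R we get {d, y}; from U->e z R R we get {e}; from U->epsilon we get {epsilon}. So FIRST(U) = {epsilon, d, e, y}.
FOLLOW(U) includes $ since U is the start symbol.
FOLLOW(S): in U->S R, S is followed by R with FIRST {d}; in S->y y S e, S is followed by e with FIRST {e}. Thus FOLLOW(S) = {d, e}.
For S -> epsilon: FIRST(epsilon) = {epsilon}, so it goes in M[S, t] for t ∈ {}; since epsilon ∈ FIRST, also for every t ∈ FOLLOW(S) = {d, e}.
For S -> y y S e: FIRST(y y S e) = {y}, so it goes in M[S, t] for t ∈ {y}.
None of these place a production in M[S, x].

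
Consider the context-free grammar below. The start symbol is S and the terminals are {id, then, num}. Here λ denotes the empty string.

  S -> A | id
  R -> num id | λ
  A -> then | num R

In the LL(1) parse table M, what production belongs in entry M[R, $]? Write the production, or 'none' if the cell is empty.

R -> λ

FIRST(R) = {λ, num}
FIRST(A) = {num, then}
FIRST(S) = {id, num, then}  (via A)
FOLLOW(S) includes $ since S is the start symbol.
FOLLOW(A): in S->A, the suffix after A is empty, so FOLLOW(A) ⊇ FOLLOW(S) = {$}. Thus FOLLOW(A) = {$}.
FOLLOW(R): in A->num R, the suffix after R is empty, so FOLLOW(R) ⊇ FOLLOW(A) = {$}. Thus FOLLOW(R) = {$}.
For R -> num id: FIRST(num id) = {num}, so it goes in M[R, t] for t ∈ {num}.
For R -> λ: FIRST(λ) = {λ}, so it goes in M[R, t] for t ∈ {}; since λ ∈ FIRST, also for every t ∈ FOLLOW(R) = {$}.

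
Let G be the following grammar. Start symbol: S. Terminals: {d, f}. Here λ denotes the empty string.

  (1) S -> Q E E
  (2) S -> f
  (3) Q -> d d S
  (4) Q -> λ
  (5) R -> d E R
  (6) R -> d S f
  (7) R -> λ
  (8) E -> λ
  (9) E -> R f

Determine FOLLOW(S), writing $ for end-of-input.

FIRST(Q) = {λ, d}
FIRST(R) = {λ, d}
FIRST(E) = {λ, d, f}  (via R f)
FIRST(S) = {λ, d, f}  (via Q E E)
FOLLOW(S) includes $ since S is the start symbol.
FOLLOW(R): in R->d E R, the suffix after R is empty (adds nothing new); in E->R f, R is followed by f with FIRST {f}. Thus FOLLOW(R) = {f}.
FOLLOW(S): in Q->d d S, the suffix after S is empty, so FOLLOW(S) ⊇ FOLLOW(Q) = {$, d, f}; in R->d S f, S is followed by f with FIRST {f}. Thus FOLLOW(S) = {$, d, f}.
FOLLOW(Q): in S->Q E E, Q is followed by E E with FIRST {λ, d, f}; in S->Q E E, the suffix after Q is nullable, so FOLLOW(Q) ⊇ FOLLOW(S) = {$, d, f}. Thus FOLLOW(Q) = {$, d, f}.
FOLLOW(E): in S->Q E E (occurrence 1), E is followed by E with FIRST {λ, d, f}; in S->Q E E (occurrence 1), the suffix after E is nullable, so FOLLOW(E) ⊇ FOLLOW(S) = {$, d, f}; in S->Q E E (occurrence 2), the suffix after E is empty, so FOLLOW(E) ⊇ FOLLOW(S) = {$, d, f}; in R->d E R, E is followed by R with FIRST {λ, d}; in R->d E R, the suffix after E is nullable, so FOLLOW(E) ⊇ FOLLOW(R) = {f}. Thus FOLLOW(E) = {$, d, f}.

{$, d, f}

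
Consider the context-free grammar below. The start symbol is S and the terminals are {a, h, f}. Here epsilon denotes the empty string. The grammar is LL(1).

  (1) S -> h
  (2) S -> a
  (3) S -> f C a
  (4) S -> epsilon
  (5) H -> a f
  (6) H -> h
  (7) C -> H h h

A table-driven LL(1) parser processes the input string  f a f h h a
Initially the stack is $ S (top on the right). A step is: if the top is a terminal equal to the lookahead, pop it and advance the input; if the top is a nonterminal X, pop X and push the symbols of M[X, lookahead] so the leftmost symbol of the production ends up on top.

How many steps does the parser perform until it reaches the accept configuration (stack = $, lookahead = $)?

     Stack        Input          Action
  1  $ S          f a f h h a $  expand S -> f C a
  2  $ a C f      f a f h h a $  match f
  3  $ a C        a f h h a $    expand C -> H h h
  4  $ a h h H    a f h h a $    expand H -> a f
  5  $ a h h f a  a f h h a $    match a
  6  $ a h h f    f h h a $      match f
  7  $ a h h      h h a $        match h
  8  $ a h        h a $          match h
  9  $ a          a $            match a
Accept reached after 9 steps.

9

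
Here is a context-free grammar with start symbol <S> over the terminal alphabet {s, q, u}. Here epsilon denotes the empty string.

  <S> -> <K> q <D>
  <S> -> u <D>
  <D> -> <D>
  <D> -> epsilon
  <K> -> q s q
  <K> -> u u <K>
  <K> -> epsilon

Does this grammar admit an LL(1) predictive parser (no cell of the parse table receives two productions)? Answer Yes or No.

FIRST(<S>) = {q, u}
FIRST(<D>) = {epsilon}
FIRST(<K>) = {epsilon, q, u}
FOLLOW(<S>) = {$}
FOLLOW(<D>) = {$}
FOLLOW(<K>) = {q}
Cell M[<D>, $] receives both <D> -> <D> and <D> -> epsilon — the grammar is not LL(1).

No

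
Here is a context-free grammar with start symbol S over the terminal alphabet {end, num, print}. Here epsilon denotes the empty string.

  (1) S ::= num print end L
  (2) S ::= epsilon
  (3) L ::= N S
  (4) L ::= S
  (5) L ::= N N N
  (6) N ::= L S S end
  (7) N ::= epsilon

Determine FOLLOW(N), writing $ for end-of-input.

FIRST(S): from S::=num print end L we get {num}; from S::=epsilon we get {epsilon}. So FIRST(S) = {epsilon, num}.
FIRST(L): from L::=N S we get {epsilon, end, num}; from L::=S we get {epsilon, num}; from L::=N N N we get {epsilon, end, num}. So FIRST(L) = {epsilon, end, num}.
FIRST(N): from N::=L S S end we get {end, num}; from N::=epsilon we get {epsilon}. So FIRST(N) = {epsilon, end, num}.
FOLLOW(S) includes $ since S is the start symbol.
FOLLOW(S): in L::=N S, the suffix after S is empty, so FOLLOW(S) ⊇ FOLLOW(L) = {$, end, num}; in L::=S, the suffix after S is empty, so FOLLOW(S) ⊇ FOLLOW(L) = {$, end, num}; in N::=L S S end (occurrence 1), S is followed by S end with FIRST {end, num}; in N::=L S S end (occurrence 2), S is followed by end with FIRST {end}. Thus FOLLOW(S) = {$, end, num}.
FOLLOW(L): in S::=num print end L, the suffix after L is empty, so FOLLOW(L) ⊇ FOLLOW(S) = {$, end, num}; in N::=L S S end, L is followed by S S end with FIRST {end, num}. Thus FOLLOW(L) = {$, end, num}.
FOLLOW(N): in L::=N S, N is followed by S with FIRST {epsilon, num}; in L::=N S, the suffix after N is nullable, so FOLLOW(N) ⊇ FOLLOW(L) = {$, end, num}; in L::=N N N (occurrence 1), N is followed by N N with FIRST {epsilon, end, num}; in L::=N N N (occurrence 1), the suffix after N is nullable, so FOLLOW(N) ⊇ FOLLOW(L) = {$, end, num}; in L::=N N N (occurrence 2), N is followed by N with FIRST {epsilon, end, num}; in L::=N N N (occurrence 2), the suffix after N is nullable, so FOLLOW(N) ⊇ FOLLOW(L) = {$, end, num}; in L::=N N N (occurrence 3), the suffix after N is empty, so FOLLOW(N) ⊇ FOLLOW(L) = {$, end, num}. Thus FOLLOW(N) = {$, end, num}.

{$, end, num}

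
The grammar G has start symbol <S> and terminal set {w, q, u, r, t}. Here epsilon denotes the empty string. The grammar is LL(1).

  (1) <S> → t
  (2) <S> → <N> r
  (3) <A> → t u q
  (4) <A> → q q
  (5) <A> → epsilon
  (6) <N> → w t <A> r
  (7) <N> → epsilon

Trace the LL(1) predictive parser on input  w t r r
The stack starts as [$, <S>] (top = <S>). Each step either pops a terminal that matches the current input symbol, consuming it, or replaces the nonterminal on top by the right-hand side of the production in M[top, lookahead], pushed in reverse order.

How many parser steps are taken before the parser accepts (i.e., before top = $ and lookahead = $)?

     Stack          Input      Action
  1  $ <S>          w t r r $  expand <S> → <N> r
  2  $ r <N>        w t r r $  expand <N> → w t <A> r
  3  $ r r <A> t w  w t r r $  match w
  4  $ r r <A> t    t r r $    match t
  5  $ r r <A>      r r $      expand <A> → epsilon
  6  $ r r          r r $      match r
  7  $ r            r $        match r
Accept reached after 7 steps.

7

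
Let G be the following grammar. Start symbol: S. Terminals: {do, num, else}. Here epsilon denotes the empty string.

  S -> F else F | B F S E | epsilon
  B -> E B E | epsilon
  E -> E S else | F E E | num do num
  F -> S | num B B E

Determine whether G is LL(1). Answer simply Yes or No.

No

FIRST(S) = {epsilon, else, num}
FIRST(B) = {epsilon, else, num}
FIRST(E) = {else, num}
FIRST(F) = {epsilon, else, num}
FOLLOW(S) = {$, else, num}
FOLLOW(B) = {else, num}
FOLLOW(E) = {$, else, num}
FOLLOW(F) = {$, else, num}
Cell M[B, else] receives both B -> E B E and B -> epsilon — the grammar is not LL(1).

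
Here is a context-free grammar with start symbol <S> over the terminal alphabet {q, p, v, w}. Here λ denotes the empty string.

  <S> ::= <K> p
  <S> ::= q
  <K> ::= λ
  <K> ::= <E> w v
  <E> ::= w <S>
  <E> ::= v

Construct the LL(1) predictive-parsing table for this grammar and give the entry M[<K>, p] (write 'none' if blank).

FIRST(<E>) = {v, w}
FIRST(<K>) = {λ, v, w}  (via <E> w v)
FIRST(<S>) = {p, q, v, w}  (via <K> p)
FOLLOW(<S>) includes $ since <S> is the start symbol.
FOLLOW(<K>): in <S>::=<K> p, <K> is followed by p with FIRST {p}. Thus FOLLOW(<K>) = {p}.
For <K> ::= λ: FIRST(λ) = {λ}, so it goes in M[<K>, t] for t ∈ {}; since λ ∈ FIRST, also for every t ∈ FOLLOW(<K>) = {p}.
For <K> ::= <E> w v: FIRST(<E> w v) = {v, w}, so it goes in M[<K>, t] for t ∈ {v, w}.

<K> ::= λ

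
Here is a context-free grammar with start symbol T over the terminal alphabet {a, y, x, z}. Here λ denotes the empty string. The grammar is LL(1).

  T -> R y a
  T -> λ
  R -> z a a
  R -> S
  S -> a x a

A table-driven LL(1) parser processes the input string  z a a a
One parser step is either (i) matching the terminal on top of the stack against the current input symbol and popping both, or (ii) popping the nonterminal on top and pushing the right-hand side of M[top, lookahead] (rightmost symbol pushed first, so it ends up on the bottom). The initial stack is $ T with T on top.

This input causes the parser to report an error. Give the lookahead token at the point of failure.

step 1: stack=$ T  input=z a a a $  — expand T -> R y a
step 2: stack=$ a y R  input=z a a a $  — expand R -> z a a
step 3: stack=$ a y a a z  input=z a a a $  — match z
step 4: stack=$ a y a a  input=a a a $  — match a
step 5: stack=$ a y a  input=a a $  — match a
step 6: stack=$ a y  input=a $  — error: top is terminal y but lookahead is a

a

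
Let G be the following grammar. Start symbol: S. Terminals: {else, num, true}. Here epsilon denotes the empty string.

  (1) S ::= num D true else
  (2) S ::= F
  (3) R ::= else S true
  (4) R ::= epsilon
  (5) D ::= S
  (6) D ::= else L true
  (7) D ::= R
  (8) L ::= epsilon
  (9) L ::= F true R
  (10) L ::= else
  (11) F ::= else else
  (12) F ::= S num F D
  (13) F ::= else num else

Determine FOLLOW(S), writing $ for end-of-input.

{$, else, num, true}

FIRST(R): from R::=else S true we get {else}; from R::=epsilon we get {epsilon}. So FIRST(R) = {epsilon, else}.
FIRST(S): from S::=num D true else we get {num}; from S::=F we get {else, num}. So FIRST(S) = {else, num}.
FIRST(D): from D::=S we get {else, num}; from D::=else L true we get {else}; from D::=R we get {epsilon, else}. So FIRST(D) = {epsilon, else, num}.
FIRST(F): from F::=else else we get {else}; from F::=S num F D we get {else, num}; from F::=else num else we get {else}. So FIRST(F) = {else, num}.
FIRST(L): from L::=epsilon we get {epsilon}; from L::=F true R we get {else, num}; from L::=else we get {else}. So FIRST(L) = {epsilon, else, num}.
FOLLOW(S) includes $ since S is the start symbol.
FOLLOW(L): in D::=else L true, L is followed by true with FIRST {true}. Thus FOLLOW(L) = {true}.
FOLLOW(S): in R::=else S true, S is followed by true with FIRST {true}; in D::=S, the suffix after S is empty, so FOLLOW(S) ⊇ FOLLOW(D) = {$, else, num, true}; in F::=S num F D, S is followed by num F D with FIRST {num}. Thus FOLLOW(S) = {$, else, num, true}.
FOLLOW(F): in S::=F, the suffix after F is empty, so FOLLOW(F) ⊇ FOLLOW(S) = {$, else, num, true}; in L::=F true R, F is followed by true R with FIRST {true}; in F::=S num F D, F is followed by D with FIRST {epsilon, else, num}; in F::=S num F D, the suffix after F is nullable (adds nothing new). Thus FOLLOW(F) = {$, else, num, true}.
FOLLOW(D): in S::=num D true else, D is followed by true else with FIRST {true}; in F::=S num F D, the suffix after D is empty, so FOLLOW(D) ⊇ FOLLOW(F) = {$, else, num, true}. Thus FOLLOW(D) = {$, else, num, true}.
FOLLOW(R): in D::=R, the suffix after R is empty, so FOLLOW(R) ⊇ FOLLOW(D) = {$, else, num, true}; in L::=F true R, the suffix after R is empty, so FOLLOW(R) ⊇ FOLLOW(L) = {true}. Thus FOLLOW(R) = {$, else, num, true}.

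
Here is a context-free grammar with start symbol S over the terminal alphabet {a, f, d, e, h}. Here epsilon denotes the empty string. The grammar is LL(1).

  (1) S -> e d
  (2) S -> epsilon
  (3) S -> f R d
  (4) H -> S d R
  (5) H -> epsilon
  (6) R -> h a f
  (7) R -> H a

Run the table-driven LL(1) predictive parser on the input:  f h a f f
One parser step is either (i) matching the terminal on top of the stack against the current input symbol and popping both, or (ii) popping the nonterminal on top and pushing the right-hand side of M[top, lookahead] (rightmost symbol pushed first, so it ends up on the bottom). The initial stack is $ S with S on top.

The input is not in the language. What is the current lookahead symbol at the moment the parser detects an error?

f

     Stack      Input        Action
  1  $ S        f h a f f $  expand S -> f R d
  2  $ d R f    f h a f f $  match f
  3  $ d R      h a f f $    expand R -> h a f
  4  $ d f a h  h a f f $    match h
  5  $ d f a    a f f $      match a
  6  $ d f      f f $        match f
  7  $ d        f $          error: top is terminal d but lookahead is f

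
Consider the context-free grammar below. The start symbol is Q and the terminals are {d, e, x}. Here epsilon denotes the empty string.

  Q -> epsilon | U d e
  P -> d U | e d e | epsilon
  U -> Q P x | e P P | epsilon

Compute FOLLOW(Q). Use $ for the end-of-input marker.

FIRST(P) = {epsilon, d, e}
FIRST(Q) = {epsilon, d, e, x}  (via U d e)
FIRST(U) = {epsilon, d, e, x}  (via Q P x)
FOLLOW(Q) includes $ since Q is the start symbol.
FOLLOW(Q): in U->Q P x, Q is followed by P x with FIRST {d, e, x}. Thus FOLLOW(Q) = {$, d, e, x}.
FOLLOW(P): in U->Q P x, P is followed by x with FIRST {x}; in U->e P P (occurrence 1), P is followed by P with FIRST {epsilon, d, e}; in U->e P P (occurrence 1), the suffix after P is nullable, so FOLLOW(P) ⊇ FOLLOW(U) = {d, e, x}; in U->e P P (occurrence 2), the suffix after P is empty, so FOLLOW(P) ⊇ FOLLOW(U) = {d, e, x}. Thus FOLLOW(P) = {d, e, x}.
FOLLOW(U): in Q->U d e, U is followed by d e with FIRST {d}; in P->d U, the suffix after U is empty, so FOLLOW(U) ⊇ FOLLOW(P) = {d, e, x}. Thus FOLLOW(U) = {d, e, x}.

{$, d, e, x}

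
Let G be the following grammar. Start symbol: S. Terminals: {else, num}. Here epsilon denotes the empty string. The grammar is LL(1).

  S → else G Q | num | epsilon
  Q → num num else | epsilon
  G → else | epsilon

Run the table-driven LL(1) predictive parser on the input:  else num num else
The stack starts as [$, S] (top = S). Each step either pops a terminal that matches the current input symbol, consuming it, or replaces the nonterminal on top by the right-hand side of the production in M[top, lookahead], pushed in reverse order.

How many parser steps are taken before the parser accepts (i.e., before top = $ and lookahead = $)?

7

step 1: stack=$ S  input=else num num else $  — expand S → else G Q
step 2: stack=$ Q G else  input=else num num else $  — match else
step 3: stack=$ Q G  input=num num else $  — expand G → epsilon
step 4: stack=$ Q  input=num num else $  — expand Q → num num else
step 5: stack=$ else num num  input=num num else $  — match num
step 6: stack=$ else num  input=num else $  — match num
step 7: stack=$ else  input=else $  — match else
Accept reached after 7 steps.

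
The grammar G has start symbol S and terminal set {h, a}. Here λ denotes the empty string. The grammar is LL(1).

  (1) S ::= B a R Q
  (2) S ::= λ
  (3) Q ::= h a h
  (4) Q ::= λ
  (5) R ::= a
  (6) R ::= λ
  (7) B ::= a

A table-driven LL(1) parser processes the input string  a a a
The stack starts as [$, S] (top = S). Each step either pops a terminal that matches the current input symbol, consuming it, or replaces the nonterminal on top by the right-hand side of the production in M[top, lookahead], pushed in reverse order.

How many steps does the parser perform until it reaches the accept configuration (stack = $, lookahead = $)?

7

step 1: stack=$ S  input=a a a $  — expand S ::= B a R Q
step 2: stack=$ Q R a B  input=a a a $  — expand B ::= a
step 3: stack=$ Q R a a  input=a a a $  — match a
step 4: stack=$ Q R a  input=a a $  — match a
step 5: stack=$ Q R  input=a $  — expand R ::= a
step 6: stack=$ Q a  input=a $  — match a
step 7: stack=$ Q  input=$  — expand Q ::= λ
Accept reached after 7 steps.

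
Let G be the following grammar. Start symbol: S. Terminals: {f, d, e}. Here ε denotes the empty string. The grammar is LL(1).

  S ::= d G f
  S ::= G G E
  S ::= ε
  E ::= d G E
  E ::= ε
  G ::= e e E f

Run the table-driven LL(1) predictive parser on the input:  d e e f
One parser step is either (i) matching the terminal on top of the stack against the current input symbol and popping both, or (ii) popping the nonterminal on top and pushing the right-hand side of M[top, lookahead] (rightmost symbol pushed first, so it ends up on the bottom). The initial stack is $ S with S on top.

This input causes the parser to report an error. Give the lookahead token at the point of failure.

$

step 1: stack=$ S  input=d e e f $  — expand S ::= d G f
step 2: stack=$ f G d  input=d e e f $  — match d
step 3: stack=$ f G  input=e e f $  — expand G ::= e e E f
step 4: stack=$ f f E e e  input=e e f $  — match e
step 5: stack=$ f f E e  input=e f $  — match e
step 6: stack=$ f f E  input=f $  — expand E ::= ε
step 7: stack=$ f f  input=f $  — match f
step 8: stack=$ f  input=$  — error: top is terminal f but lookahead is $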